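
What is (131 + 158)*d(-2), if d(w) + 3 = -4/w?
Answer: -289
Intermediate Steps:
d(w) = -3 - 4/w
(131 + 158)*d(-2) = (131 + 158)*(-3 - 4/(-2)) = 289*(-3 - 4*(-½)) = 289*(-3 + 2) = 289*(-1) = -289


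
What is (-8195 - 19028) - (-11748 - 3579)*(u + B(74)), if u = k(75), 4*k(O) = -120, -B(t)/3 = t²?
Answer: -252278989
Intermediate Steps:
B(t) = -3*t²
k(O) = -30 (k(O) = (¼)*(-120) = -30)
u = -30
(-8195 - 19028) - (-11748 - 3579)*(u + B(74)) = (-8195 - 19028) - (-11748 - 3579)*(-30 - 3*74²) = -27223 - (-15327)*(-30 - 3*5476) = -27223 - (-15327)*(-30 - 16428) = -27223 - (-15327)*(-16458) = -27223 - 1*252251766 = -27223 - 252251766 = -252278989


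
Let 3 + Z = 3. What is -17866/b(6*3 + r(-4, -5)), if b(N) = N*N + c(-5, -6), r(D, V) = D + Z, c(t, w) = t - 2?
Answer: -17866/189 ≈ -94.529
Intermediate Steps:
Z = 0 (Z = -3 + 3 = 0)
c(t, w) = -2 + t
r(D, V) = D (r(D, V) = D + 0 = D)
b(N) = -7 + N² (b(N) = N*N + (-2 - 5) = N² - 7 = -7 + N²)
-17866/b(6*3 + r(-4, -5)) = -17866/(-7 + (6*3 - 4)²) = -17866/(-7 + (18 - 4)²) = -17866/(-7 + 14²) = -17866/(-7 + 196) = -17866/189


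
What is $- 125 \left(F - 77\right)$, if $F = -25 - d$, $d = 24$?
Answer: $15750$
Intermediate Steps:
$F = -49$ ($F = -25 - 24 = -49$)
$- 125 \left(F - 77\right) = - 125 \left(-49 - 77\right) = \left(-125\right) \left(-126\right) = 15750$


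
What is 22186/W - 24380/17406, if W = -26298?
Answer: -28536521/12715083 ≈ -2.2443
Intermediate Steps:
22186/W - 24380/17406 = 22186/(-26298) - 24380/17406 = 22186*(-1/26298) - 24380*1/17406 = -11093/13149 - 12190/8703 = -28536521/12715083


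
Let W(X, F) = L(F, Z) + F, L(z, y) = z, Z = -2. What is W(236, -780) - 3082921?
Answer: -3084481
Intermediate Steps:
W(X, F) = 2*F (W(X, F) = F + F = 2*F)
W(236, -780) - 3082921 = 2*(-780) - 3082921 = -1560 - 3082921 = -3084481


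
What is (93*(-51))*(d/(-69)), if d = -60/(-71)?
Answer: 94860/1633 ≈ 58.089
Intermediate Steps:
d = 60/71 (d = -60*(-1/71) = 60/71 ≈ 0.84507)
(93*(-51))*(d/(-69)) = (93*(-51))*((60/71)/(-69)) = -284580*(-1)/(71*69) = -4743*(-20/1633) = 94860/1633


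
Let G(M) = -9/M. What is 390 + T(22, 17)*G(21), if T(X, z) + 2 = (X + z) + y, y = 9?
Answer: 2592/7 ≈ 370.29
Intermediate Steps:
T(X, z) = 7 + X + z (T(X, z) = -2 + ((X + z) + 9) = -2 + (9 + X + z) = 7 + X + z)
390 + T(22, 17)*G(21) = 390 + (7 + 22 + 17)*(-9/21) = 390 + 46*(-9*1/21) = 390 + 46*(-3/7) = 390 - 138/7 = 2592/7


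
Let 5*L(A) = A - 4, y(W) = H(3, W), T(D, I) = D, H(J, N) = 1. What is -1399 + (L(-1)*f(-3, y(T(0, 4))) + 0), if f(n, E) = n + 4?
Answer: -1400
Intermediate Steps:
y(W) = 1
L(A) = -4/5 + A/5 (L(A) = (A - 4)/5 = (-4 + A)/5 = -4/5 + A/5)
f(n, E) = 4 + n
-1399 + (L(-1)*f(-3, y(T(0, 4))) + 0) = -1399 + ((-4/5 + (1/5)*(-1))*(4 - 3) + 0) = -1399 + ((-4/5 - 1/5)*1 + 0) = -1399 + (-1*1 + 0) = -1399 + (-1 + 0) = -1399 - 1 = -1400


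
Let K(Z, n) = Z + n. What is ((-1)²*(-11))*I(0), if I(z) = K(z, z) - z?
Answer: 0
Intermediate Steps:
I(z) = z (I(z) = (z + z) - z = 2*z - z = z)
((-1)²*(-11))*I(0) = ((-1)²*(-11))*0 = (1*(-11))*0 = -11*0 = 0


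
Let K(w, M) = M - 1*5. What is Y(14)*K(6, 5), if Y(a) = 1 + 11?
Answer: 0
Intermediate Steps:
K(w, M) = -5 + M (K(w, M) = M - 5 = -5 + M)
Y(a) = 12
Y(14)*K(6, 5) = 12*(-5 + 5) = 12*0 = 0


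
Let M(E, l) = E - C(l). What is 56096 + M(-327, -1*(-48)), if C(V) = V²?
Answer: 53465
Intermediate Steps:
M(E, l) = E - l²
56096 + M(-327, -1*(-48)) = 56096 + (-327 - (-1*(-48))²) = 56096 + (-327 - 1*48²) = 56096 + (-327 - 1*2304) = 56096 + (-327 - 2304) = 56096 - 2631 = 53465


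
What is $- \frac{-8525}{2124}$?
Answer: $\frac{8525}{2124} \approx 4.0137$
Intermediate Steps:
$- \frac{-8525}{2124} = \left(-1\right) \left(- \frac{8525}{2124}\right) = \frac{8525}{2124}$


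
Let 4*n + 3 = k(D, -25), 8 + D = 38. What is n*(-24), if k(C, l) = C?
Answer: -162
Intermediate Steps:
D = 30 (D = -8 + 38 = 30)
n = 27/4 (n = -3/4 + (1/4)*30 = -3/4 + 15/2 = 27/4 ≈ 6.7500)
n*(-24) = (27/4)*(-24) = -162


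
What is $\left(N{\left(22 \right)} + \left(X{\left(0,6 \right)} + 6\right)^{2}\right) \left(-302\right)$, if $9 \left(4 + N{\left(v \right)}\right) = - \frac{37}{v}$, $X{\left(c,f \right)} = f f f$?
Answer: $- \frac{1473367853}{99} \approx -1.4882 \cdot 10^{7}$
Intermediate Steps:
$X{\left(c,f \right)} = f^{3}$ ($X{\left(c,f \right)} = f^{2} f = f^{3}$)
$N{\left(v \right)} = -4 - \frac{37}{9 v}$ ($N{\left(v \right)} = -4 + \frac{\left(-37\right) \frac{1}{v}}{9} = -4 - \frac{37}{9 v}$)
$\left(N{\left(22 \right)} + \left(X{\left(0,6 \right)} + 6\right)^{2}\right) \left(-302\right) = \left(\left(-4 - \frac{37}{9 \cdot 22}\right) + \left(6^{3} + 6\right)^{2}\right) \left(-302\right) = \left(\left(-4 - \frac{37}{198}\right) + \left(216 + 6\right)^{2}\right) \left(-302\right) = \left(\left(-4 - \frac{37}{198}\right) + 222^{2}\right) \left(-302\right) = \left(- \frac{829}{198} + 49284\right) \left(-302\right) = \frac{9757403}{198} \left(-302\right) = - \frac{1473367853}{99}$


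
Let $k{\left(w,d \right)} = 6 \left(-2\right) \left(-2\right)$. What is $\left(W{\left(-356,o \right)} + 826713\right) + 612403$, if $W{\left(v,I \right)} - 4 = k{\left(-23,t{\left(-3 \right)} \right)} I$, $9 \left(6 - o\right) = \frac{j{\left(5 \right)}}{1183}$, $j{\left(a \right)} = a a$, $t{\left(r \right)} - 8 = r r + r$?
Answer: $\frac{5107947736}{3549} \approx 1.4393 \cdot 10^{6}$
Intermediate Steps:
$t{\left(r \right)} = 8 + r + r^{2}$ ($t{\left(r \right)} = 8 + \left(r r + r\right) = 8 + \left(r^{2} + r\right) = 8 + \left(r + r^{2}\right) = 8 + r + r^{2}$)
$k{\left(w,d \right)} = 24$ ($k{\left(w,d \right)} = \left(-12\right) \left(-2\right) = 24$)
$j{\left(a \right)} = a^{2}$
$o = \frac{63857}{10647}$ ($o = 6 - \frac{5^{2} \cdot \frac{1}{1183}}{9} = 6 - \frac{25 \cdot \frac{1}{1183}}{9} = 6 - \frac{25}{10647} = \frac{63857}{10647} \approx 5.9977$)
$W{\left(v,I \right)} = 4 + 24 I$
$\left(W{\left(-356,o \right)} + 826713\right) + 612403 = \left(\left(4 + 24 \cdot \frac{63857}{10647}\right) + 826713\right) + 612403 = \left(\left(4 + \frac{510856}{3549}\right) + 826713\right) + 612403 = \left(\frac{525052}{3549} + 826713\right) + 612403 = \frac{2934529489}{3549} + 612403 = \frac{5107947736}{3549}$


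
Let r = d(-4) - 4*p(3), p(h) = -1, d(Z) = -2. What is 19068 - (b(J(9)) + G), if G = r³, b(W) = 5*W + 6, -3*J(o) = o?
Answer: 19069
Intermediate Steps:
J(o) = -o/3
b(W) = 6 + 5*W
r = 2 (r = -2 - 4*(-1) = -2 + 4 = 2)
G = 8 (G = 2³ = 8)
19068 - (b(J(9)) + G) = 19068 - ((6 + 5*(-⅓*9)) + 8) = 19068 - ((6 + 5*(-3)) + 8) = 19068 - ((6 - 15) + 8) = 19068 - (-9 + 8) = 19068 - 1*(-1) = 19068 + 1 = 19069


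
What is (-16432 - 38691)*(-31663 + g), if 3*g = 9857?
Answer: 4692731236/3 ≈ 1.5642e+9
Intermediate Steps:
g = 9857/3 (g = (1/3)*9857 = 9857/3 ≈ 3285.7)
(-16432 - 38691)*(-31663 + g) = (-16432 - 38691)*(-31663 + 9857/3) = -55123*(-85132/3) = 4692731236/3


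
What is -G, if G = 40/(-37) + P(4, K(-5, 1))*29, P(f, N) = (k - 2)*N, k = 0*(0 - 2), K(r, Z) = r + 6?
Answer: 2186/37 ≈ 59.081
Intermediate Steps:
K(r, Z) = 6 + r
k = 0 (k = 0*(-2) = 0)
P(f, N) = -2*N (P(f, N) = (0 - 2)*N = -2*N)
G = -2186/37 (G = 40/(-37) - 2*(6 - 5)*29 = 40*(-1/37) - 2*1*29 = -40/37 - 2*29 = -40/37 - 58 = -2186/37 ≈ -59.081)
-G = -1*(-2186/37) = 2186/37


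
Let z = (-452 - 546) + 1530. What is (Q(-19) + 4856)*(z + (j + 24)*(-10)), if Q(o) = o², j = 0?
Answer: 1523364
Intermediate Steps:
z = 532 (z = -998 + 1530 = 532)
(Q(-19) + 4856)*(z + (j + 24)*(-10)) = ((-19)² + 4856)*(532 + (0 + 24)*(-10)) = (361 + 4856)*(532 + 24*(-10)) = 5217*(532 - 240) = 5217*292 = 1523364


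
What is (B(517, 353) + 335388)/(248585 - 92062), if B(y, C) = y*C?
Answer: 517889/156523 ≈ 3.3087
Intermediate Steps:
B(y, C) = C*y
(B(517, 353) + 335388)/(248585 - 92062) = (353*517 + 335388)/(248585 - 92062) = (182501 + 335388)/156523 = 517889*(1/156523) = 517889/156523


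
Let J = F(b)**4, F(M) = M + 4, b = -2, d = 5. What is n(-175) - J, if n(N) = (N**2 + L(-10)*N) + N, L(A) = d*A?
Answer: 39184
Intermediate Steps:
L(A) = 5*A
n(N) = N**2 - 49*N (n(N) = (N**2 + (5*(-10))*N) + N = (N**2 - 50*N) + N = N**2 - 49*N)
F(M) = 4 + M
J = 16 (J = (4 - 2)**4 = 2**4 = 16)
n(-175) - J = -175*(-49 - 175) - 1*16 = -175*(-224) - 16 = 39200 - 16 = 39184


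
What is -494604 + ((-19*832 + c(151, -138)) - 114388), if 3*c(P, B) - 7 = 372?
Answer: -1874021/3 ≈ -6.2467e+5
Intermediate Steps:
c(P, B) = 379/3 (c(P, B) = 7/3 + (⅓)*372 = 7/3 + 124 = 379/3)
-494604 + ((-19*832 + c(151, -138)) - 114388) = -494604 + ((-19*832 + 379/3) - 114388) = -494604 + ((-15808 + 379/3) - 114388) = -494604 + (-47045/3 - 114388) = -494604 - 390209/3 = -1874021/3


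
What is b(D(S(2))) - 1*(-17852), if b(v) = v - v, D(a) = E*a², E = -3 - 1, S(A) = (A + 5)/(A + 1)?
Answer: 17852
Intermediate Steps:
S(A) = (5 + A)/(1 + A)
E = -4
D(a) = -4*a²
b(v) = 0
b(D(S(2))) - 1*(-17852) = 0 - 1*(-17852) = 0 + 17852 = 17852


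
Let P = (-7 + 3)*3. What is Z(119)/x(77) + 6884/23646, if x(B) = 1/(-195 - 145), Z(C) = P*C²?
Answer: 683096055682/11823 ≈ 5.7777e+7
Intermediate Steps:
P = -12 (P = -4*3 = -12)
Z(C) = -12*C²
x(B) = -1/340 (x(B) = 1/(-340) = -1/340)
Z(119)/x(77) + 6884/23646 = (-12*119²)/(-1/340) + 6884/23646 = -12*14161*(-340) + 6884*(1/23646) = -169932*(-340) + 3442/11823 = 57776880 + 3442/11823 = 683096055682/11823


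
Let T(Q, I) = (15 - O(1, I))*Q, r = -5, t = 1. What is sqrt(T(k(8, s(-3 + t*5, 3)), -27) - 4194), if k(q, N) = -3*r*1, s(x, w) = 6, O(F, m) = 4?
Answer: I*sqrt(4029) ≈ 63.474*I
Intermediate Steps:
k(q, N) = 15 (k(q, N) = -3*(-5)*1 = 15*1 = 15)
T(Q, I) = 11*Q (T(Q, I) = (15 - 1*4)*Q = (15 - 4)*Q = 11*Q)
sqrt(T(k(8, s(-3 + t*5, 3)), -27) - 4194) = sqrt(11*15 - 4194) = sqrt(165 - 4194) = sqrt(-4029) = I*sqrt(4029)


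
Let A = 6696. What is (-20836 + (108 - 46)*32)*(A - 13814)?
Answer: 134188536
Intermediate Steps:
(-20836 + (108 - 46)*32)*(A - 13814) = (-20836 + (108 - 46)*32)*(6696 - 13814) = (-20836 + 62*32)*(-7118) = (-20836 + 1984)*(-7118) = -18852*(-7118) = 134188536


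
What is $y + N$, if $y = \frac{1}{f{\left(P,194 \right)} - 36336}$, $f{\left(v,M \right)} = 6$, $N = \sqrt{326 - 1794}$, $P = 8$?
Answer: $- \frac{1}{36330} + 2 i \sqrt{367} \approx -2.7525 \cdot 10^{-5} + 38.315 i$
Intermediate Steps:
$N = 2 i \sqrt{367}$ ($N = \sqrt{-1468} = 2 i \sqrt{367} \approx 38.315 i$)
$y = - \frac{1}{36330}$ ($y = \frac{1}{6 - 36336} = \frac{1}{-36330} = - \frac{1}{36330} \approx -2.7525 \cdot 10^{-5}$)
$y + N = - \frac{1}{36330} + 2 i \sqrt{367}$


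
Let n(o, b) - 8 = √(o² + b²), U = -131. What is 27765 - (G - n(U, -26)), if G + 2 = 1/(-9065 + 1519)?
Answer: 209590151/7546 + √17837 ≈ 27909.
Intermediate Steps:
G = -15093/7546 (G = -2 + 1/(-9065 + 1519) = -2 + 1/(-7546) = -2 - 1/7546 = -15093/7546 ≈ -2.0001)
n(o, b) = 8 + √(b² + o²) (n(o, b) = 8 + √(o² + b²) = 8 + √(b² + o²))
27765 - (G - n(U, -26)) = 27765 - (-15093/7546 - (8 + √((-26)² + (-131)²))) = 27765 - (-15093/7546 - (8 + √(676 + 17161))) = 27765 - (-15093/7546 - (8 + √17837)) = 27765 - (-15093/7546 + (-8 - √17837)) = 27765 - (-75461/7546 - √17837) = 27765 + (75461/7546 + √17837) = 209590151/7546 + √17837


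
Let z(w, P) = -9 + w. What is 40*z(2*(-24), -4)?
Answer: -2280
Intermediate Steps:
40*z(2*(-24), -4) = 40*(-9 + 2*(-24)) = 40*(-9 - 48) = 40*(-57) = -2280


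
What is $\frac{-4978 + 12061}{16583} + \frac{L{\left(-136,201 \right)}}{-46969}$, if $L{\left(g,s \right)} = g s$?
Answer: $\frac{785994315}{778886927} \approx 1.0091$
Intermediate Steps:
$\frac{-4978 + 12061}{16583} + \frac{L{\left(-136,201 \right)}}{-46969} = \frac{-4978 + 12061}{16583} + \frac{\left(-136\right) 201}{-46969} = 7083 \cdot \frac{1}{16583} - - \frac{27336}{46969} = \frac{7083}{16583} + \frac{27336}{46969} = \frac{785994315}{778886927}$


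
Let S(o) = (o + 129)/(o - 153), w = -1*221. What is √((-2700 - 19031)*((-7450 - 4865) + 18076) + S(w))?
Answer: I*√4377849215377/187 ≈ 11189.0*I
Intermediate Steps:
w = -221
S(o) = (129 + o)/(-153 + o)
√((-2700 - 19031)*((-7450 - 4865) + 18076) + S(w)) = √((-2700 - 19031)*((-7450 - 4865) + 18076) + (129 - 221)/(-153 - 221)) = √(-21731*(-12315 + 18076) - 92/(-374)) = √(-21731*5761 - 1/374*(-92)) = √(-125192291 + 46/187) = √(-23410958371/187) = I*√4377849215377/187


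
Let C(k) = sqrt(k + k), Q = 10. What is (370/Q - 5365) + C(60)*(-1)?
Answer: -5328 - 2*sqrt(30) ≈ -5339.0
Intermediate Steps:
C(k) = sqrt(2)*sqrt(k) (C(k) = sqrt(2*k) = sqrt(2)*sqrt(k))
(370/Q - 5365) + C(60)*(-1) = (370/10 - 5365) + (sqrt(2)*sqrt(60))*(-1) = (370*(1/10) - 5365) + (sqrt(2)*(2*sqrt(15)))*(-1) = (37 - 5365) + (2*sqrt(30))*(-1) = -5328 - 2*sqrt(30)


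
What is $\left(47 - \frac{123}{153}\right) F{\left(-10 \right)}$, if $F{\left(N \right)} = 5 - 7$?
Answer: $- \frac{4712}{51} \approx -92.392$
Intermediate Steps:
$F{\left(N \right)} = -2$ ($F{\left(N \right)} = 5 - 7 = -2$)
$\left(47 - \frac{123}{153}\right) F{\left(-10 \right)} = \left(47 - \frac{123}{153}\right) \left(-2\right) = \left(47 - \frac{41}{51}\right) \left(-2\right) = \frac{2356}{51} \left(-2\right) = - \frac{4712}{51}$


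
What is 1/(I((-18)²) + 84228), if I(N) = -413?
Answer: 1/83815 ≈ 1.1931e-5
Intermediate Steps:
1/(I((-18)²) + 84228) = 1/(-413 + 84228) = 1/83815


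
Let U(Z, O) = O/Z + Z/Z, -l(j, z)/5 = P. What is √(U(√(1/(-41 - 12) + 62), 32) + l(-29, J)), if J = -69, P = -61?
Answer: √(366901650 + 35040*√19345)/1095 ≈ 17.609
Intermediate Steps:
l(j, z) = 305 (l(j, z) = -5*(-61) = 305)
U(Z, O) = 1 + O/Z (U(Z, O) = O/Z + 1 = 1 + O/Z)
√(U(√(1/(-41 - 12) + 62), 32) + l(-29, J)) = √((32 + √(1/(-41 - 12) + 62))/(√(1/(-41 - 12) + 62)) + 305) = √((32 + √(1/(-53) + 62))/(√(1/(-53) + 62)) + 305) = √((32 + √(-1/53 + 62))/(√(-1/53 + 62)) + 305) = √((32 + √(3285/53))/(√(3285/53)) + 305) = √((32 + 3*√19345/53)/((3*√19345/53)) + 305) = √((√19345/1095)*(32 + 3*√19345/53) + 305) = √(√19345*(32 + 3*√19345/53)/1095 + 305) = √(305 + √19345*(32 + 3*√19345/53)/1095)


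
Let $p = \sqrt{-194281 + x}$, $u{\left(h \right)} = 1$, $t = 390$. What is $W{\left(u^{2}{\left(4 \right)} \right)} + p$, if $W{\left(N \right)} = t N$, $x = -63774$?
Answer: $390 + i \sqrt{258055} \approx 390.0 + 507.99 i$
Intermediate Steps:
$W{\left(N \right)} = 390 N$
$p = i \sqrt{258055}$ ($p = \sqrt{-194281 - 63774} = \sqrt{-258055} = i \sqrt{258055} \approx 507.99 i$)
$W{\left(u^{2}{\left(4 \right)} \right)} + p = 390 \cdot 1^{2} + i \sqrt{258055} = 390 \cdot 1 + i \sqrt{258055} = 390 + i \sqrt{258055}$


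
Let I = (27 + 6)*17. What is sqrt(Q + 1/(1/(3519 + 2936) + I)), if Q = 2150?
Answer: 19*sqrt(19524956830270)/1810628 ≈ 46.368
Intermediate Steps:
I = 561 (I = 33*17 = 561)
sqrt(Q + 1/(1/(3519 + 2936) + I)) = sqrt(2150 + 1/(1/(3519 + 2936) + 561)) = sqrt(2150 + 1/(1/6455 + 561)) = sqrt(2150 + 1/(3621256/6455)) = sqrt(2150 + 6455/3621256) = sqrt(7785706855/3621256) = 19*sqrt(19524956830270)/1810628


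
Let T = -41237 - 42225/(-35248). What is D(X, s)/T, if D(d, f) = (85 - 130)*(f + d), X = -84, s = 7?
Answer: -122134320/1453479551 ≈ -0.084029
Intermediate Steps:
D(d, f) = -45*d - 45*f (D(d, f) = -45*(d + f) = -45*d - 45*f)
T = -1453479551/35248 (T = -41237 - 42225*(-1/35248) = -41237 + 42225/35248 = -1453479551/35248 ≈ -41236.)
D(X, s)/T = (-45*(-84) - 45*7)/(-1453479551/35248) = (3780 - 315)*(-35248/1453479551) = 3465*(-35248/1453479551) = -122134320/1453479551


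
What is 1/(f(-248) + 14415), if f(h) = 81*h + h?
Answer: -1/5921 ≈ -0.00016889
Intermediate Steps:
f(h) = 82*h
1/(f(-248) + 14415) = 1/(82*(-248) + 14415) = 1/(-20336 + 14415) = 1/(-5921) = -1/5921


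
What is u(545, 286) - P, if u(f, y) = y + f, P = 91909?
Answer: -91078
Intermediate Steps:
u(f, y) = f + y
u(545, 286) - P = (545 + 286) - 1*91909 = 831 - 91909 = -91078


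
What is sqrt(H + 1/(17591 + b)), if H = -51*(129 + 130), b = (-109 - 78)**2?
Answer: I*sqrt(253406739235)/4380 ≈ 114.93*I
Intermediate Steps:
b = 34969 (b = (-187)**2 = 34969)
H = -13209 (H = -51*259 = -13209)
sqrt(H + 1/(17591 + b)) = sqrt(-13209 + 1/(17591 + 34969)) = sqrt(-13209 + 1/52560) = sqrt(-694265039/52560) = I*sqrt(253406739235)/4380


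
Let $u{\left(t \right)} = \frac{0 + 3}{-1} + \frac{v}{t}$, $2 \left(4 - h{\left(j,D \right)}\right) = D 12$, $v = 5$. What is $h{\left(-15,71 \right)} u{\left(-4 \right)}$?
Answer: $\frac{3587}{2} \approx 1793.5$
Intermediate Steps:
$h{\left(j,D \right)} = 4 - 6 D$ ($h{\left(j,D \right)} = 4 - \frac{D 12}{2} = 4 - \frac{12 D}{2} = 4 - 6 D$)
$u{\left(t \right)} = -3 + \frac{5}{t}$ ($u{\left(t \right)} = \frac{0 + 3}{-1} + \frac{5}{t} = 3 \left(-1\right) + \frac{5}{t} = -3 + \frac{5}{t}$)
$h{\left(-15,71 \right)} u{\left(-4 \right)} = \left(4 - 426\right) \left(-3 + \frac{5}{-4}\right) = \left(4 - 426\right) \left(-3 + 5 \left(- \frac{1}{4}\right)\right) = - 422 \left(-3 - \frac{5}{4}\right) = \left(-422\right) \left(- \frac{17}{4}\right) = \frac{3587}{2}$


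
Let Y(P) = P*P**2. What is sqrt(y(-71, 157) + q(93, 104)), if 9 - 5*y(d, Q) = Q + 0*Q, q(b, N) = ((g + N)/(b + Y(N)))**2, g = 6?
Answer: 4*I*sqrt(58530681629110)/5624785 ≈ 5.4406*I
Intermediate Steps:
Y(P) = P**3
q(b, N) = (6 + N)**2/(b + N**3)**2 (q(b, N) = ((6 + N)/(b + N**3))**2 = (6 + N)**2/(b + N**3)**2)
y(d, Q) = 9/5 - Q/5 (y(d, Q) = 9/5 - (Q + 0*Q)/5 = 9/5 - (Q + 0)/5 = 9/5 - Q/5)
sqrt(y(-71, 157) + q(93, 104)) = sqrt((9/5 - 1/5*157) + (6 + 104)**2/(93 + 104**3)**2) = sqrt((9/5 - 157/5) + 110**2/(93 + 1124864)**2) = sqrt(-148/5 + 12100/1124957**2) = sqrt(-148/5 + 12100*(1/1265528251849)) = sqrt(-148/5 + 12100/1265528251849) = sqrt(-187298181213152/6327641259245) = 4*I*sqrt(58530681629110)/5624785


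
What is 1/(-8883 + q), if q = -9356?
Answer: -1/18239 ≈ -5.4828e-5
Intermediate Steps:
1/(-8883 + q) = 1/(-8883 - 9356) = 1/(-18239) = -1/18239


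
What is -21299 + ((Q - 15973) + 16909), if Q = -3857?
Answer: -24220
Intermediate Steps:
-21299 + ((Q - 15973) + 16909) = -21299 + ((-3857 - 15973) + 16909) = -21299 + (-19830 + 16909) = -21299 - 2921 = -24220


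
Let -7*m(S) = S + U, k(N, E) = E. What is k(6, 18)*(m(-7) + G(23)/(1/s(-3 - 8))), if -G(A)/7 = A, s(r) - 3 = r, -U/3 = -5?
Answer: 162144/7 ≈ 23163.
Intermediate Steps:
U = 15 (U = -3*(-5) = 15)
s(r) = 3 + r
m(S) = -15/7 - S/7 (m(S) = -(S + 15)/7 = -(15 + S)/7 = -15/7 - S/7)
G(A) = -7*A
k(6, 18)*(m(-7) + G(23)/(1/s(-3 - 8))) = 18*((-15/7 - 1/7*(-7)) + (-7*23)/(1/(3 + (-3 - 8)))) = 18*((-15/7 + 1) - 161/(1/(3 - 11))) = 18*(-8/7 - 161/(1/(-8))) = 18*(-8/7 - 161/(-1/8)) = 18*(-8/7 - 161*(-8)) = 18*(-8/7 + 1288) = 18*(9008/7) = 162144/7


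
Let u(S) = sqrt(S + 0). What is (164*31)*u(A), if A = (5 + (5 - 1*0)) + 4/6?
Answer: 20336*sqrt(6)/3 ≈ 16604.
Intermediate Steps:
A = 32/3 (A = (5 + (5 + 0)) + 4*(1/6) = (5 + 5) + 2/3 = 10 + 2/3 = 32/3 ≈ 10.667)
u(S) = sqrt(S)
(164*31)*u(A) = (164*31)*sqrt(32/3) = 5084*(4*sqrt(6)/3) = 20336*sqrt(6)/3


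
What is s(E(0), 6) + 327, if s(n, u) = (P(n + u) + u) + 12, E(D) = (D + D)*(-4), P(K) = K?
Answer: 351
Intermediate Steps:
E(D) = -8*D (E(D) = (2*D)*(-4) = -8*D)
s(n, u) = 12 + n + 2*u (s(n, u) = ((n + u) + u) + 12 = (n + 2*u) + 12 = 12 + n + 2*u)
s(E(0), 6) + 327 = (12 - 8*0 + 2*6) + 327 = (12 + 0 + 12) + 327 = 24 + 327 = 351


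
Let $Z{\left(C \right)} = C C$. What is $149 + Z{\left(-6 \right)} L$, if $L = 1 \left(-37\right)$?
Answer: $-1183$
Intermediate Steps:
$Z{\left(C \right)} = C^{2}$
$L = -37$
$149 + Z{\left(-6 \right)} L = 149 + \left(-6\right)^{2} \left(-37\right) = 149 + 36 \left(-37\right) = 149 - 1332 = -1183$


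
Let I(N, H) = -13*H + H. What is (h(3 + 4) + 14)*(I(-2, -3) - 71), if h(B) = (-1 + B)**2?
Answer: -1750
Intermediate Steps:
I(N, H) = -12*H
(h(3 + 4) + 14)*(I(-2, -3) - 71) = ((-1 + (3 + 4))**2 + 14)*(-12*(-3) - 71) = ((-1 + 7)**2 + 14)*(36 - 71) = (6**2 + 14)*(-35) = (36 + 14)*(-35) = 50*(-35) = -1750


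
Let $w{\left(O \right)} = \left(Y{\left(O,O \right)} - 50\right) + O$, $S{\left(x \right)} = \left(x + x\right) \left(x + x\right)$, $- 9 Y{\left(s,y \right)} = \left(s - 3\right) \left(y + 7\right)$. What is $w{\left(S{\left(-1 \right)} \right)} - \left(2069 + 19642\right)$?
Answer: $- \frac{195824}{9} \approx -21758.0$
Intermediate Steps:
$Y{\left(s,y \right)} = - \frac{\left(-3 + s\right) \left(7 + y\right)}{9}$ ($Y{\left(s,y \right)} = - \frac{\left(s - 3\right) \left(y + 7\right)}{9} = - \frac{\left(-3 + s\right) \left(7 + y\right)}{9}$)
$S{\left(x \right)} = 4 x^{2}$ ($S{\left(x \right)} = 2 x 2 x = 4 x^{2}$)
$w{\left(O \right)} = - \frac{143}{3} - \frac{O^{2}}{9} + \frac{5 O}{9}$ ($w{\left(O \right)} = \left(\left(\frac{7}{3} - \frac{7 O}{9} + \frac{O}{3} - \frac{O O}{9}\right) - 50\right) + O = \left(\left(\frac{7}{3} - \frac{7 O}{9} + \frac{O}{3} - \frac{O^{2}}{9}\right) - 50\right) + O = \left(\left(\frac{7}{3} - \frac{4 O}{9} - \frac{O^{2}}{9}\right) - 50\right) + O = \left(- \frac{143}{3} - \frac{4 O}{9} - \frac{O^{2}}{9}\right) + O = - \frac{143}{3} - \frac{O^{2}}{9} + \frac{5 O}{9}$)
$w{\left(S{\left(-1 \right)} \right)} - \left(2069 + 19642\right) = \left(- \frac{143}{3} - \frac{\left(4 \left(-1\right)^{2}\right)^{2}}{9} + \frac{5 \cdot 4 \left(-1\right)^{2}}{9}\right) - \left(2069 + 19642\right) = \left(- \frac{143}{3} - \frac{\left(4 \cdot 1\right)^{2}}{9} + \frac{5 \cdot 4 \cdot 1}{9}\right) - 21711 = \left(- \frac{143}{3} - \frac{4^{2}}{9} + \frac{5}{9} \cdot 4\right) - 21711 = \left(- \frac{143}{3} - \frac{16}{9} + \frac{20}{9}\right) - 21711 = - \frac{425}{9} - 21711 = - \frac{195824}{9}$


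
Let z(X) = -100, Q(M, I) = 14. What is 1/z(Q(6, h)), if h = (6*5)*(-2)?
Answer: -1/100 ≈ -0.010000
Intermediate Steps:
h = -60 (h = 30*(-2) = -60)
1/z(Q(6, h)) = 1/(-100) = -1/100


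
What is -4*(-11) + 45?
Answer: 89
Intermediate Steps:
-4*(-11) + 45 = 44 + 45 = 89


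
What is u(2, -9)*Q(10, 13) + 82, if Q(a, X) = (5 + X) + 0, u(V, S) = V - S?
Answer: 280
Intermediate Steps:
Q(a, X) = 5 + X
u(2, -9)*Q(10, 13) + 82 = (2 - 1*(-9))*(5 + 13) + 82 = (2 + 9)*18 + 82 = 11*18 + 82 = 198 + 82 = 280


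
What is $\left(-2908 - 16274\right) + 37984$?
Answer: $18802$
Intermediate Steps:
$\left(-2908 - 16274\right) + 37984 = -19182 + 37984 = 18802$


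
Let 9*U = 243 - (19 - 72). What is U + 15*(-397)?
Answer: -53299/9 ≈ -5922.1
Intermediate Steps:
U = 296/9 (U = (243 - (19 - 72))/9 = (243 - 1*(-53))/9 = (243 + 53)/9 = (⅑)*296 = 296/9 ≈ 32.889)
U + 15*(-397) = 296/9 + 15*(-397) = 296/9 - 5955 = -53299/9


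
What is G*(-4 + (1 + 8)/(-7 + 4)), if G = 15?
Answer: -105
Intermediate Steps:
G*(-4 + (1 + 8)/(-7 + 4)) = 15*(-4 + (1 + 8)/(-7 + 4)) = 15*(-4 + 9/(-3)) = 15*(-4 + 9*(-1/3)) = 15*(-4 - 3) = 15*(-7) = -105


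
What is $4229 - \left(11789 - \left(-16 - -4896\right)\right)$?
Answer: $-2680$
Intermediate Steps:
$4229 - \left(11789 - \left(-16 - -4896\right)\right) = 4229 - \left(11789 - \left(-16 + 4896\right)\right) = 4229 - \left(11789 - 4880\right) = 4229 - 6909 = -2680$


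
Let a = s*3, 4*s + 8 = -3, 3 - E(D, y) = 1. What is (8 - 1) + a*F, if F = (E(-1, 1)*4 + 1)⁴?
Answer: -216485/4 ≈ -54121.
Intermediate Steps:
E(D, y) = 2 (E(D, y) = 3 - 1*1 = 3 - 1 = 2)
s = -11/4 (s = -2 + (¼)*(-3) = -2 - ¾ = -11/4 ≈ -2.7500)
a = -33/4 (a = -11/4*3 = -33/4 ≈ -8.2500)
F = 6561 (F = (2*4 + 1)⁴ = (8 + 1)⁴ = 9⁴ = 6561)
(8 - 1) + a*F = (8 - 1) - 33/4*6561 = 7 - 216513/4 = -216485/4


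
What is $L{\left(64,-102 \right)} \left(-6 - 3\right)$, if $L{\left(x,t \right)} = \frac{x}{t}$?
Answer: $\frac{96}{17} \approx 5.6471$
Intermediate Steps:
$L{\left(64,-102 \right)} \left(-6 - 3\right) = \frac{64}{-102} \left(-6 - 3\right) = 64 \left(- \frac{1}{102}\right) \left(-6 - 3\right) = - \frac{32 \left(-6 - 3\right)}{51} = \left(- \frac{32}{51}\right) \left(-9\right) = \frac{96}{17}$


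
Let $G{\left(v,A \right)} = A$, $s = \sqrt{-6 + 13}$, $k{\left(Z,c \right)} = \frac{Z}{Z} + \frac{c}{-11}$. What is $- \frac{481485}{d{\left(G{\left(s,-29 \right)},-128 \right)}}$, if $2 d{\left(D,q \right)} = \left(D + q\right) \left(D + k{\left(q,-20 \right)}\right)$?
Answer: $- \frac{1765445}{7536} \approx -234.27$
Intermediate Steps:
$k{\left(Z,c \right)} = 1 - \frac{c}{11}$ ($k{\left(Z,c \right)} = 1 + c \left(- \frac{1}{11}\right) = 1 - \frac{c}{11}$)
$s = \sqrt{7} \approx 2.6458$
$d{\left(D,q \right)} = \frac{\left(\frac{31}{11} + D\right) \left(D + q\right)}{2}$ ($d{\left(D,q \right)} = \frac{\left(D + q\right) \left(D + \left(1 - - \frac{20}{11}\right)\right)}{2} = \frac{\left(D + q\right) \left(D + \left(1 + \frac{20}{11}\right)\right)}{2} = \frac{\left(D + q\right) \left(D + \frac{31}{11}\right)}{2} = \frac{\left(D + q\right) \left(\frac{31}{11} + D\right)}{2} = \frac{\left(\frac{31}{11} + D\right) \left(D + q\right)}{2}$)
$- \frac{481485}{d{\left(G{\left(s,-29 \right)},-128 \right)}} = - \frac{481485}{\frac{\left(-29\right)^{2}}{2} + \frac{31}{22} \left(-29\right) + \frac{31}{22} \left(-128\right) + \frac{1}{2} \left(-29\right) \left(-128\right)} = - \frac{481485}{\frac{1}{2} \cdot 841 - \frac{899}{22} - \frac{1984}{11} + 1856} = - \frac{481485}{\frac{841}{2} - \frac{899}{22} - \frac{1984}{11} + 1856} = - \frac{481485}{\frac{22608}{11}} = \left(-481485\right) \frac{11}{22608} = - \frac{1765445}{7536}$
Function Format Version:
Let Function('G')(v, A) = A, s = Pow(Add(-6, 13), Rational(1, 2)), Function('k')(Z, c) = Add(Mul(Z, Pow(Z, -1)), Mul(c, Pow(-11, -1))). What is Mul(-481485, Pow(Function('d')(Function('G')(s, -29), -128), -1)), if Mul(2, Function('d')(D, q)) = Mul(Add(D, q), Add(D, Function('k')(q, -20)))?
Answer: Rational(-1765445, 7536) ≈ -234.27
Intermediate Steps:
Function('k')(Z, c) = Add(1, Mul(Rational(-1, 11), c)) (Function('k')(Z, c) = Add(1, Mul(c, Rational(-1, 11))) = Add(1, Mul(Rational(-1, 11), c)))
s = Pow(7, Rational(1, 2)) ≈ 2.6458
Function('d')(D, q) = Mul(Rational(1, 2), Add(Rational(31, 11), D), Add(D, q)) (Function('d')(D, q) = Mul(Rational(1, 2), Mul(Add(D, q), Add(D, Add(1, Mul(Rational(-1, 11), -20))))) = Mul(Rational(1, 2), Mul(Add(D, q), Add(D, Add(1, Rational(20, 11))))) = Mul(Rational(1, 2), Mul(Add(D, q), Add(D, Rational(31, 11)))) = Mul(Rational(1, 2), Mul(Add(D, q), Add(Rational(31, 11), D))) = Mul(Rational(1, 2), Mul(Add(Rational(31, 11), D), Add(D, q))) = Mul(Rational(1, 2), Add(Rational(31, 11), D), Add(D, q)))
Mul(-481485, Pow(Function('d')(Function('G')(s, -29), -128), -1)) = Mul(-481485, Pow(Add(Mul(Rational(1, 2), Pow(-29, 2)), Mul(Rational(31, 22), -29), Mul(Rational(31, 22), -128), Mul(Rational(1, 2), -29, -128)), -1)) = Mul(-481485, Pow(Add(Mul(Rational(1, 2), 841), Rational(-899, 22), Rational(-1984, 11), 1856), -1)) = Mul(-481485, Pow(Add(Rational(841, 2), Rational(-899, 22), Rational(-1984, 11), 1856), -1)) = Mul(-481485, Pow(Rational(22608, 11), -1)) = Mul(-481485, Rational(11, 22608)) = Rational(-1765445, 7536)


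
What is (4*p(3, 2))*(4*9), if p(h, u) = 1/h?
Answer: 48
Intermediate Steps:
(4*p(3, 2))*(4*9) = (4/3)*(4*9) = (4*(1/3))*36 = (4/3)*36 = 48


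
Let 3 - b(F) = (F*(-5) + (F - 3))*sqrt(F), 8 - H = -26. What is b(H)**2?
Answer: 656923 + 834*sqrt(34) ≈ 6.6179e+5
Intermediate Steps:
H = 34 (H = 8 - 1*(-26) = 8 + 26 = 34)
b(F) = 3 - sqrt(F)*(-3 - 4*F) (b(F) = 3 - (F*(-5) + (F - 3))*sqrt(F) = 3 - (-5*F + (-3 + F))*sqrt(F) = 3 - (-3 - 4*F)*sqrt(F) = 3 - sqrt(F)*(-3 - 4*F))
b(H)**2 = (3 + 3*sqrt(34) + 4*34**(3/2))**2 = (3 + 3*sqrt(34) + 4*(34*sqrt(34)))**2 = (3 + 3*sqrt(34) + 136*sqrt(34))**2 = (3 + 139*sqrt(34))**2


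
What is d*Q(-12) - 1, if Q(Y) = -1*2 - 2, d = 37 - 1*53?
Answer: 63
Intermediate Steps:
d = -16 (d = 37 - 53 = -16)
Q(Y) = -4 (Q(Y) = -2 - 2 = -4)
d*Q(-12) - 1 = -16*(-4) - 1 = 64 - 1 = 63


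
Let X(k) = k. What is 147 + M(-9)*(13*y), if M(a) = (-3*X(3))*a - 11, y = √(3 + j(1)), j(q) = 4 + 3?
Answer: 147 + 910*√10 ≈ 3024.7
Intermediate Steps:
j(q) = 7
y = √10 (y = √(3 + 7) = √10 ≈ 3.1623)
M(a) = -11 - 9*a (M(a) = (-3*3)*a - 11 = -9*a - 11 = -11 - 9*a)
147 + M(-9)*(13*y) = 147 + (-11 - 9*(-9))*(13*√10) = 147 + (-11 + 81)*(13*√10) = 147 + 70*(13*√10) = 147 + 910*√10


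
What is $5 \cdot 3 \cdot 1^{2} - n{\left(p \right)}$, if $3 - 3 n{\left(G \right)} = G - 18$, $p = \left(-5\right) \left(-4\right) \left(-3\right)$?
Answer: $-12$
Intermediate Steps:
$p = -60$ ($p = 20 \left(-3\right) = -60$)
$n{\left(G \right)} = 7 - \frac{G}{3}$ ($n{\left(G \right)} = 1 - \frac{G - 18}{3} = 1 - \frac{-18 + G}{3} = 1 - \left(-6 + \frac{G}{3}\right) = 7 - \frac{G}{3}$)
$5 \cdot 3 \cdot 1^{2} - n{\left(p \right)} = 5 \cdot 3 \cdot 1^{2} - \left(7 - -20\right) = 15 \cdot 1 - \left(7 + 20\right) = 15 - 27 = -12$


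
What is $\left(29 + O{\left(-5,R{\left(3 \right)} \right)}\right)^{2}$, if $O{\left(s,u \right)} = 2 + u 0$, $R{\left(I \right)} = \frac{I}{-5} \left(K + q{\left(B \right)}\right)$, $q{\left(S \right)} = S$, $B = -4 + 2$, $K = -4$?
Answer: $961$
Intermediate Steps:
$B = -2$
$R{\left(I \right)} = \frac{6 I}{5}$ ($R{\left(I \right)} = \frac{I}{-5} \left(-4 - 2\right) = I \left(- \frac{1}{5}\right) \left(-6\right) = - \frac{I}{5} \left(-6\right) = \frac{6 I}{5}$)
$O{\left(s,u \right)} = 2$ ($O{\left(s,u \right)} = 2 + 0 = 2$)
$\left(29 + O{\left(-5,R{\left(3 \right)} \right)}\right)^{2} = \left(29 + 2\right)^{2} = 31^{2} = 961$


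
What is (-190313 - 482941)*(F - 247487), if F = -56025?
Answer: 204340668048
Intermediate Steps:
(-190313 - 482941)*(F - 247487) = (-190313 - 482941)*(-56025 - 247487) = -673254*(-303512) = 204340668048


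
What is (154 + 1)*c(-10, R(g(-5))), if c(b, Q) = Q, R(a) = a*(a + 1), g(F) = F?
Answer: 3100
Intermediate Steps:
R(a) = a*(1 + a)
(154 + 1)*c(-10, R(g(-5))) = (154 + 1)*(-5*(1 - 5)) = 155*(-5*(-4)) = 155*20 = 3100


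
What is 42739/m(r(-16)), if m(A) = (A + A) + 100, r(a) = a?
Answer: 42739/68 ≈ 628.51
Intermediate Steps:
m(A) = 100 + 2*A (m(A) = 2*A + 100 = 100 + 2*A)
42739/m(r(-16)) = 42739/(100 + 2*(-16)) = 42739/(100 - 32) = 42739/68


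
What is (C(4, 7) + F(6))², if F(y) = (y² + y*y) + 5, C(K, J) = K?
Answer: 6561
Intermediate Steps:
F(y) = 5 + 2*y² (F(y) = (y² + y²) + 5 = 2*y² + 5 = 5 + 2*y²)
(C(4, 7) + F(6))² = (4 + (5 + 2*6²))² = (4 + (5 + 2*36))² = (4 + (5 + 72))² = (4 + 77)² = 81² = 6561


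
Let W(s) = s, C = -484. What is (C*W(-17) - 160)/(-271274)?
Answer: -4034/135637 ≈ -0.029741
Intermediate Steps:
(C*W(-17) - 160)/(-271274) = (-484*(-17) - 160)/(-271274) = (8228 - 160)*(-1/271274) = 8068*(-1/271274) = -4034/135637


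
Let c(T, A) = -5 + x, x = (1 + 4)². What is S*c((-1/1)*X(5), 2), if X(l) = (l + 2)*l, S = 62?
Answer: 1240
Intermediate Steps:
X(l) = l*(2 + l) (X(l) = (2 + l)*l = l*(2 + l))
x = 25 (x = 5² = 25)
c(T, A) = 20 (c(T, A) = -5 + 25 = 20)
S*c((-1/1)*X(5), 2) = 62*20 = 1240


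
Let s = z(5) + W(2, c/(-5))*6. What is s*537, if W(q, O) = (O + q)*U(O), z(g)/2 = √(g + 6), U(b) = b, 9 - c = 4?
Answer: -3222 + 1074*√11 ≈ 340.06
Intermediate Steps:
c = 5 (c = 9 - 1*4 = 9 - 4 = 5)
z(g) = 2*√(6 + g) (z(g) = 2*√(g + 6) = 2*√(6 + g))
W(q, O) = O*(O + q) (W(q, O) = (O + q)*O = O*(O + q))
s = -6 + 2*√11 (s = 2*√(6 + 5) + ((5/(-5))*(5/(-5) + 2))*6 = 2*√11 + ((5*(-⅕))*(5*(-⅕) + 2))*6 = 2*√11 - (-1 + 2)*6 = 2*√11 - 1*1*6 = 2*√11 - 1*6 = 2*√11 - 6 = -6 + 2*√11 ≈ 0.63325)
s*537 = (-6 + 2*√11)*537 = -3222 + 1074*√11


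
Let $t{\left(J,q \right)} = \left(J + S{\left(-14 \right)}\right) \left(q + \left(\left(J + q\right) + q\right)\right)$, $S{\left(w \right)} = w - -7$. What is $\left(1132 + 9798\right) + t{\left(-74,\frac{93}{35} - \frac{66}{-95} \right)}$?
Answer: $\frac{10712813}{665} \approx 16110.0$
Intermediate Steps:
$S{\left(w \right)} = 7 + w$ ($S{\left(w \right)} = w + 7 = 7 + w$)
$t{\left(J,q \right)} = \left(-7 + J\right) \left(J + 3 q\right)$ ($t{\left(J,q \right)} = \left(J + \left(7 - 14\right)\right) \left(q + \left(\left(J + q\right) + q\right)\right) = \left(J - 7\right) \left(q + \left(J + 2 q\right)\right) = \left(-7 + J\right) \left(J + 3 q\right)$)
$\left(1132 + 9798\right) + t{\left(-74,\frac{93}{35} - \frac{66}{-95} \right)} = \left(1132 + 9798\right) + \left(\left(-74\right)^{2} - 21 \left(\frac{93}{35} - \frac{66}{-95}\right) - -518 + 3 \left(-74\right) \left(\frac{93}{35} - \frac{66}{-95}\right)\right) = 10930 + \left(5476 - 21 \left(93 \cdot \frac{1}{35} - - \frac{66}{95}\right) + 518 + 3 \left(-74\right) \left(93 \cdot \frac{1}{35} - - \frac{66}{95}\right)\right) = 10930 + \left(5476 - 21 \left(\frac{93}{35} + \frac{66}{95}\right) + 518 + 3 \left(-74\right) \left(\frac{93}{35} + \frac{66}{95}\right)\right) = 10930 + \left(5476 - \frac{6687}{95} + 518 + 3 \left(-74\right) \frac{2229}{665}\right) = 10930 + \left(5476 - \frac{6687}{95} + 518 - \frac{494838}{665}\right) = 10930 + \frac{3444363}{665} = \frac{10712813}{665}$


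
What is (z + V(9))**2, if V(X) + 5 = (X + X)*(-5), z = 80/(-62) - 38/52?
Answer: 6115083601/649636 ≈ 9413.1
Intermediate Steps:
z = -1629/806 (z = 80*(-1/62) - 38*1/52 = -40/31 - 19/26 = -1629/806 ≈ -2.0211)
V(X) = -5 - 10*X (V(X) = -5 + (X + X)*(-5) = -5 + (2*X)*(-5) = -5 - 10*X)
(z + V(9))**2 = (-1629/806 + (-5 - 10*9))**2 = (-1629/806 + (-5 - 90))**2 = (-1629/806 - 95)**2 = (-78199/806)**2 = 6115083601/649636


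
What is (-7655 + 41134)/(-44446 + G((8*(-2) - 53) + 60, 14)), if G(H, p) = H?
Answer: -33479/44455 ≈ -0.75310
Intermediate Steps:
(-7655 + 41134)/(-44446 + G((8*(-2) - 53) + 60, 14)) = (-7655 + 41134)/(-44446 + ((8*(-2) - 53) + 60)) = 33479/(-44446 + ((-16 - 53) + 60)) = 33479/(-44446 + (-69 + 60)) = 33479/(-44446 - 9) = 33479/(-44455) = 33479*(-1/44455) = -33479/44455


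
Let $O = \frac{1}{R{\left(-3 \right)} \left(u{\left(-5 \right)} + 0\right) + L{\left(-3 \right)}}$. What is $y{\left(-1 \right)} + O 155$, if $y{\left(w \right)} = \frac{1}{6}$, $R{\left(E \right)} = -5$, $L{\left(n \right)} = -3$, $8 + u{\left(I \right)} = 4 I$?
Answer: $\frac{1067}{822} \approx 1.2981$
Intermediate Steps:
$u{\left(I \right)} = -8 + 4 I$
$y{\left(w \right)} = \frac{1}{6}$
$O = \frac{1}{137}$ ($O = \frac{1}{- 5 \left(\left(-8 + 4 \left(-5\right)\right) + 0\right) - 3} = \frac{1}{- 5 \left(\left(-8 - 20\right) + 0\right) - 3} = \frac{1}{- 5 \left(-28 + 0\right) - 3} = \frac{1}{\left(-5\right) \left(-28\right) - 3} = \frac{1}{140 - 3} = \frac{1}{137} \approx 0.0072993$)
$y{\left(-1 \right)} + O 155 = \frac{1}{6} + \frac{1}{137} \cdot 155 = \frac{1}{6} + \frac{155}{137} = \frac{1067}{822}$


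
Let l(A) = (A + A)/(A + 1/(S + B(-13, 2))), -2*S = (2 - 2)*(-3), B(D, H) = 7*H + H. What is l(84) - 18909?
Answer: -25429917/1345 ≈ -18907.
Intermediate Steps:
B(D, H) = 8*H
S = 0 (S = -(2 - 2)*(-3)/2 = -0*(-3) = -1/2*0 = 0)
l(A) = 2*A/(1/16 + A) (l(A) = (A + A)/(A + 1/(0 + 8*2)) = (2*A)/(A + 1/(0 + 16)) = (2*A)/(A + 1/16) = (2*A)/(1/16 + A) = 2*A/(1/16 + A))
l(84) - 18909 = 32*84/(1 + 16*84) - 18909 = 32*84/(1 + 1344) - 18909 = 32*84/1345 - 18909 = 32*84*(1/1345) - 18909 = 2688/1345 - 18909 = -25429917/1345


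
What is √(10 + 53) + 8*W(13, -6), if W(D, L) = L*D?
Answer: -624 + 3*√7 ≈ -616.06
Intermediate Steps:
W(D, L) = D*L
√(10 + 53) + 8*W(13, -6) = √(10 + 53) + 8*(13*(-6)) = √63 + 8*(-78) = 3*√7 - 624 = -624 + 3*√7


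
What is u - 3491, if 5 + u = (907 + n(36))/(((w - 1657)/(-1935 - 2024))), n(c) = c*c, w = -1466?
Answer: -2196331/3123 ≈ -703.28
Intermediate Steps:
n(c) = c²
u = 8706062/3123 (u = -5 + (907 + 36²)/(((-1466 - 1657)/(-1935 - 2024))) = -5 + (907 + 1296)/((-3123/(-3959))) = -5 + 2203/((-3123*(-1/3959))) = -5 + 2203/(3123/3959) = -5 + 2203*(3959/3123) = -5 + 8721677/3123 = 8706062/3123 ≈ 2787.7)
u - 3491 = 8706062/3123 - 3491 = -2196331/3123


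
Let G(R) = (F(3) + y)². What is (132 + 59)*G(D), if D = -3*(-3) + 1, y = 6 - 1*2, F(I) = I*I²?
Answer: 183551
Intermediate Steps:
F(I) = I³
y = 4 (y = 6 - 2 = 4)
D = 10 (D = 9 + 1 = 10)
G(R) = 961 (G(R) = (3³ + 4)² = (27 + 4)² = 31² = 961)
(132 + 59)*G(D) = (132 + 59)*961 = 191*961 = 183551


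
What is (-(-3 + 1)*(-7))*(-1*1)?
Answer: 14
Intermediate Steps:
(-(-3 + 1)*(-7))*(-1*1) = (-1*(-2)*(-7))*(-1) = (2*(-7))*(-1) = -14*(-1) = 14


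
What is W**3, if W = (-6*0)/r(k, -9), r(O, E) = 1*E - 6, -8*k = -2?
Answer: 0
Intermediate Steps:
k = 1/4 (k = -1/8*(-2) = 1/4 ≈ 0.25000)
r(O, E) = -6 + E (r(O, E) = E - 6 = -6 + E)
W = 0 (W = (-6*0)/(-6 - 9) = 0/(-15) = 0*(-1/15) = 0)
W**3 = 0**3 = 0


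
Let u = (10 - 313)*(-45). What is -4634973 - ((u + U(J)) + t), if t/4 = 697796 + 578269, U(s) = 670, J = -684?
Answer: -9753538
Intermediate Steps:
t = 5104260 (t = 4*(697796 + 578269) = 4*1276065 = 5104260)
u = 13635 (u = -303*(-45) = 13635)
-4634973 - ((u + U(J)) + t) = -4634973 - ((13635 + 670) + 5104260) = -4634973 - (14305 + 5104260) = -4634973 - 1*5118565 = -4634973 - 5118565 = -9753538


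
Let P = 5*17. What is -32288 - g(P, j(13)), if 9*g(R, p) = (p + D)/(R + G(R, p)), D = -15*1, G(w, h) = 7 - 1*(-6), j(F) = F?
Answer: -14239007/441 ≈ -32288.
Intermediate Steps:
G(w, h) = 13 (G(w, h) = 7 + 6 = 13)
D = -15
P = 85
g(R, p) = (-15 + p)/(9*(13 + R)) (g(R, p) = ((p - 15)/(R + 13))/9 = ((-15 + p)/(13 + R))/9 = (-15 + p)/(9*(13 + R)))
-32288 - g(P, j(13)) = -32288 - (-15 + 13)/(9*(13 + 85)) = -32288 - (-2)/(9*98) = -32288 - 1*(-1/441) = -32288 + 1/441 = -14239007/441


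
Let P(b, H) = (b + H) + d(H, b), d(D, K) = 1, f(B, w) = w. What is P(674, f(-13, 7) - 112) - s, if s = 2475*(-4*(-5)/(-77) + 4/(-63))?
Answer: 1370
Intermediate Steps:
P(b, H) = 1 + H + b (P(b, H) = (b + H) + 1 = (H + b) + 1 = 1 + H + b)
s = -800 (s = 2475*(20*(-1/77) + 4*(-1/63)) = 2475*(-20/77 - 4/63) = 2475*(-32/99) = -800)
P(674, f(-13, 7) - 112) - s = (1 + (7 - 112) + 674) - 1*(-800) = (1 - 105 + 674) + 800 = 570 + 800 = 1370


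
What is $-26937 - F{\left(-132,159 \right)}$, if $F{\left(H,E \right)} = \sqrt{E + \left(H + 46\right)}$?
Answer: $-26937 - \sqrt{73} \approx -26946.0$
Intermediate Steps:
$F{\left(H,E \right)} = \sqrt{46 + E + H}$ ($F{\left(H,E \right)} = \sqrt{E + \left(46 + H\right)} = \sqrt{46 + E + H}$)
$-26937 - F{\left(-132,159 \right)} = -26937 - \sqrt{46 + 159 - 132} = -26937 - \sqrt{73}$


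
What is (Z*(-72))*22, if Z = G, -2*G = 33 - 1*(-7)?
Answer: 31680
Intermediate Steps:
G = -20 (G = -(33 - 1*(-7))/2 = -(33 + 7)/2 = -½*40 = -20)
Z = -20
(Z*(-72))*22 = -20*(-72)*22 = 1440*22 = 31680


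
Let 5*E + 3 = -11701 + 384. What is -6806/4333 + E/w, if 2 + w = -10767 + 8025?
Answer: -158317/212317 ≈ -0.74566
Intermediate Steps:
w = -2744 (w = -2 + (-10767 + 8025) = -2 - 2742 = -2744)
E = -2264 (E = -⅗ + (-11701 + 384)/5 = -⅗ + (⅕)*(-11317) = -⅗ - 11317/5 = -2264)
-6806/4333 + E/w = -6806/4333 - 2264/(-2744) = -6806*1/4333 - 2264*(-1/2744) = -6806/4333 + 283/343 = -158317/212317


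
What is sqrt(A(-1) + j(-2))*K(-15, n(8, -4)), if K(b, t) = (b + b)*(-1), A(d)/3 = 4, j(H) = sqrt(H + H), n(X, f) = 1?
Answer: 30*sqrt(12 + 2*I) ≈ 104.28 + 8.6305*I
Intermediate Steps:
j(H) = sqrt(2)*sqrt(H) (j(H) = sqrt(2*H) = sqrt(2)*sqrt(H))
A(d) = 12 (A(d) = 3*4 = 12)
K(b, t) = -2*b (K(b, t) = (2*b)*(-1) = -2*b)
sqrt(A(-1) + j(-2))*K(-15, n(8, -4)) = sqrt(12 + sqrt(2)*sqrt(-2))*(-2*(-15)) = sqrt(12 + sqrt(2)*(I*sqrt(2)))*30 = sqrt(12 + 2*I)*30 = 30*sqrt(12 + 2*I)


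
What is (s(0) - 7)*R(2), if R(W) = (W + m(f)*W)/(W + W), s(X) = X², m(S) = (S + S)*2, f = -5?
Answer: 133/2 ≈ 66.500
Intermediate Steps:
m(S) = 4*S (m(S) = (2*S)*2 = 4*S)
R(W) = -19/2 (R(W) = (W + (4*(-5))*W)/(W + W) = (W - 20*W)/((2*W)) = (-19*W)*(1/(2*W)) = -19/2)
(s(0) - 7)*R(2) = (0² - 7)*(-19/2) = (0 - 7)*(-19/2) = -7*(-19/2) = 133/2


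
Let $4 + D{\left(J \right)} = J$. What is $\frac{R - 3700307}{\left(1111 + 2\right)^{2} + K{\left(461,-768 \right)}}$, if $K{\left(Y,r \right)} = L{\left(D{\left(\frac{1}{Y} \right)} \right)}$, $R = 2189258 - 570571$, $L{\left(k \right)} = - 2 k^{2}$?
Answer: $- \frac{442387964020}{263257633351} \approx -1.6804$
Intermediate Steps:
$D{\left(J \right)} = -4 + J$
$R = 1618687$ ($R = 2189258 - 570571 = 1618687$)
$K{\left(Y,r \right)} = - 2 \left(-4 + \frac{1}{Y}\right)^{2}$
$\frac{R - 3700307}{\left(1111 + 2\right)^{2} + K{\left(461,-768 \right)}} = \frac{1618687 - 3700307}{\left(1111 + 2\right)^{2} - \frac{2 \left(-1 + 4 \cdot 461\right)^{2}}{212521}} = - \frac{2081620}{1113^{2} - \frac{2 \left(-1 + 1844\right)^{2}}{212521}} = - \frac{2081620}{1238769 - \frac{2 \cdot 1843^{2}}{212521}} = - \frac{2081620}{1238769 - \frac{2}{212521} \cdot 3396649} = - \frac{2081620}{1238769 - \frac{6793298}{212521}} = - \frac{2081620}{\frac{263257633351}{212521}} = \left(-2081620\right) \frac{212521}{263257633351} = - \frac{442387964020}{263257633351}$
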